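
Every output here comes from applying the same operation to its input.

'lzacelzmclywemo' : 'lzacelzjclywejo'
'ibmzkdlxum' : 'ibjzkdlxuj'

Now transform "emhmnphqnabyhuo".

ejhjnphqnabyhuo

Each output is the input with this applied: replace every "m" with "j".
For "emhmnphqnabyhuo" the result is "ejhjnphqnabyhuo".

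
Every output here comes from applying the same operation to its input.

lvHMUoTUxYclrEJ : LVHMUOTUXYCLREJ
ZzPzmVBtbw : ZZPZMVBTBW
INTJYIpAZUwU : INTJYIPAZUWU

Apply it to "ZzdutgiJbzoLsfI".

Looking at the pairs, the operation is to convert every letter to uppercase.
Applying that to "ZzdutgiJbzoLsfI" gives "ZZDUTGIJBZOLSFI".

ZZDUTGIJBZOLSFI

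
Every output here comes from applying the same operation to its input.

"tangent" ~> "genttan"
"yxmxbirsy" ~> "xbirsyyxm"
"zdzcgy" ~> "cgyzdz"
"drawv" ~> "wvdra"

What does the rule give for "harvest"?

vesthar

In each case the input is transformed by: move the first 3 characters to the end (rotate left by 3).
"harvest" → "vesthar".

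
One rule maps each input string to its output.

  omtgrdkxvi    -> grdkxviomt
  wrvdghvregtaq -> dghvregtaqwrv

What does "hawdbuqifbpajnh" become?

Rule — move the first 3 characters to the end (rotate left by 3).
"hawdbuqifbpajnh" → "dbuqifbpajnhhaw".

dbuqifbpajnhhaw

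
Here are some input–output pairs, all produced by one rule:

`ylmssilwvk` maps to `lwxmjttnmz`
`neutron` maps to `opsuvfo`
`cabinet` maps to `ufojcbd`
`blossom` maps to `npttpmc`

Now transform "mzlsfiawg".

hxbjgtman

Looking at the pairs, the operation is to reverse the string, then shift every letter 1 place forward in the alphabet (wrapping around).
Working it through for "mzlsfiawg": intermediate "gwaifslzm", final "hxbjgtman".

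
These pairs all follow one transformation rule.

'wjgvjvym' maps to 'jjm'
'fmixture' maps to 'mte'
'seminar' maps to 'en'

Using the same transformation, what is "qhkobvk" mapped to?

hb

The transformation: keep one character in every 3, starting at position 2 (positions 2nd, 5th, 8th, ...).
Doing the same to "qhkobvk": "hb".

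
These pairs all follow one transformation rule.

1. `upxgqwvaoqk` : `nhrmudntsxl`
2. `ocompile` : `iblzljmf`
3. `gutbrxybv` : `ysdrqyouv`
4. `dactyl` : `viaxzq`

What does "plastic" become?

What's happening: move the last 2 characters to the front (rotate right by 2), then shift every letter 3 places backward in the alphabet (wrapping around).
So "plastic" becomes "fzmixpq".

fzmixpq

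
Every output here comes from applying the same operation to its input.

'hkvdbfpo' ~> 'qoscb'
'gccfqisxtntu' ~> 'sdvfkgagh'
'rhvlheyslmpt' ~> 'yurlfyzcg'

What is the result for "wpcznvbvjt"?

maioiwg

In each case the input is transformed by: delete the first 3 characters, then shift every letter 13 places forward in the alphabet (wrapping around) — i.e. ROT13.
"wpcznvbvjt" → "maioiwg".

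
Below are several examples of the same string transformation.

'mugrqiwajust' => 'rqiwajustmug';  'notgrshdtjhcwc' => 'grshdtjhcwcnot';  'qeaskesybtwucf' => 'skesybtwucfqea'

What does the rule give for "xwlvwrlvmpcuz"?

The transformation: move the first 3 characters to the end (rotate left by 3).
For "xwlvwrlvmpcuz" the result is "vwrlvmpcuzxwl".

vwrlvmpcuzxwl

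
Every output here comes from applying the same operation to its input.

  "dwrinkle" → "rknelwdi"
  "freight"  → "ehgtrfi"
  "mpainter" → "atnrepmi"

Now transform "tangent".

nnetatg

The rule is to swap each adjacent pair of characters (1↔2, 3↔4, ...), then move the first 3 characters to the end (rotate left by 3).
"tangent" → "atgnnet" → "nnetatg".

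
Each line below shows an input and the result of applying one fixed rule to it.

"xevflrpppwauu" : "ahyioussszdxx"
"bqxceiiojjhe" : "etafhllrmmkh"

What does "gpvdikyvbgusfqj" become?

What's happening: shift every letter 3 places forward in the alphabet (wrapping around).
For "gpvdikyvbgusfqj" the result is "jsyglnbyejxvitm".

jsyglnbyejxvitm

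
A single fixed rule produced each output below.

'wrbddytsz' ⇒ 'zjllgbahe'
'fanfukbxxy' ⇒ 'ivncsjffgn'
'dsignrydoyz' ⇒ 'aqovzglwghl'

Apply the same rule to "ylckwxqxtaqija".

tksefyfbiyqrig

What's happening: move the first character to the end, then shift every letter 8 places forward in the alphabet (wrapping around).
For "ylckwxqxtaqija", step one produces "lckwxqxtaqijay"; step two turns that into "tksefyfbiyqrig".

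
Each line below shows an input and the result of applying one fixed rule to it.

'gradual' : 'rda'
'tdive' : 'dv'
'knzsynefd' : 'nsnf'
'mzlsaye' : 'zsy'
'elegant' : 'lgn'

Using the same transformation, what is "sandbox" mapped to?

The transformation: keep every other character starting from the second (positions 2nd, 4th, 6th, ...).
For "sandbox" the result is "ado".

ado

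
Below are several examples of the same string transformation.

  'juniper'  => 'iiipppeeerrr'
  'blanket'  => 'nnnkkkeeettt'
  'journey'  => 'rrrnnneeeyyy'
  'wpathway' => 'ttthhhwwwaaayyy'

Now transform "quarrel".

rrrrrreeelll

Rule — delete the first 3 characters, then repeat every character 3 times.
For "quarrel", step one produces "rrel"; step two turns that into "rrrrrreeelll".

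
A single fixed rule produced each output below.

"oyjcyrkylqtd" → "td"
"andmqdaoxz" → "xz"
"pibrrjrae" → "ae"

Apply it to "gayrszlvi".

Rule — keep only the last 2 characters.
"gayrszlvi" → "vi".

vi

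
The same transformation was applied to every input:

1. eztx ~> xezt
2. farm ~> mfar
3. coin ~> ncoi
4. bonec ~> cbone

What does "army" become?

Looking at the pairs, the operation is to move the last character to the front.
Doing the same to "army": "yarm".

yarm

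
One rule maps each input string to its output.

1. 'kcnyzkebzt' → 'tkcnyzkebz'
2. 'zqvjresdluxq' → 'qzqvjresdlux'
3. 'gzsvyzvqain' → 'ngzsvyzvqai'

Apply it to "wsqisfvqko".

Each output is the input with this applied: move the last character to the front.
Applying that to "wsqisfvqko" gives "owsqisfvqk".

owsqisfvqk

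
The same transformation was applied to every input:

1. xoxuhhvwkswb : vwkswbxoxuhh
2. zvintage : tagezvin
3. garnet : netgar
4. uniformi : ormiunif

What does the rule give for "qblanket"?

nketqbla

Each output is the input with this applied: swap the front and back halves of the string.
For "qblanket" the result is "nketqbla".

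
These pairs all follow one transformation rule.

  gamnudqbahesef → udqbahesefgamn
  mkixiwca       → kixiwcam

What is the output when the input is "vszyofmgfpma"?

What's happening: move the last 3 characters to the front (rotate right by 3), then swap the front and back halves of the string.
Applying both steps to "vszyofmgfpma": "pmavszyofmgf", then "yofmgfpmavsz".

yofmgfpmavsz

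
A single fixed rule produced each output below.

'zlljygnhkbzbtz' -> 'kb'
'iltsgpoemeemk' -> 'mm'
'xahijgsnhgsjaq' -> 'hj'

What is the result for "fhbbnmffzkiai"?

za

What's happening: keep one character in every 3, starting at position 3 (positions 3rd, 6th, 9th, ...), then delete the first 2 characters.
On "fhbbnmffzkiai": the first step gives "bmza", and the second then gives "za".
(Check on "iltsgpoemeemk": → "tpmm" → "mm" ✓)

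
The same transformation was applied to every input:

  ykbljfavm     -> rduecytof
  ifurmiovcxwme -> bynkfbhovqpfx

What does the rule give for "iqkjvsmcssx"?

bjdcolfvllq

Each output is the input with this applied: shift every letter 7 places backward in the alphabet (wrapping around).
Applying that to "iqkjvsmcssx" gives "bjdcolfvllq".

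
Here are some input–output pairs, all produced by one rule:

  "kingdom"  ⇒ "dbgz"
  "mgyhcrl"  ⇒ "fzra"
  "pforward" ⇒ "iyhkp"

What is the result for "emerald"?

xfxk

In each case the input is transformed by: shift every letter 7 places backward in the alphabet (wrapping around), then delete the last 3 characters.
"emerald" → "xfxktew" → "xfxk".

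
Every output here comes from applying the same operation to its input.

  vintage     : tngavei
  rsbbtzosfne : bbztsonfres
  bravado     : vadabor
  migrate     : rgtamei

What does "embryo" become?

rboyme

The transformation: move the first 2 characters to the end (rotate left by 2), then swap each adjacent pair of characters (1↔2, 3↔4, ...).
For "embryo" the result is "rboyme".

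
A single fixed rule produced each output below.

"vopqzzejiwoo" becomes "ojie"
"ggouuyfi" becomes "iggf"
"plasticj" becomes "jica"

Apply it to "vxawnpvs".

spna

Looking at the pairs, the operation is to sort the characters into reverse alphabetical order, then keep only the last 4 characters.
Working it through for "vxawnpvs": intermediate "xwvvspna", final "spna".
(Check on "vopqzzejiwoo": → "zzwvqpooojie" → "ojie" ✓)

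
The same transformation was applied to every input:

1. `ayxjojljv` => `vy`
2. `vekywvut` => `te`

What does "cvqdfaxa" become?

The rule is to swap the first and last characters, then keep only the first 2 characters.
"cvqdfaxa" → "avqdfaxc" → "av".

av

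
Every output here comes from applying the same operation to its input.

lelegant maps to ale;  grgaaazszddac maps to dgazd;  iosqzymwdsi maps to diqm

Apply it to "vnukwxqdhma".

Each output is the input with this applied: move the last 3 characters to the front (rotate right by 3), then keep one character in every 3, starting at position 1 (positions 1st, 4th, 7th, ...).
For "vnukwxqdhma", step one produces "hmavnukwxqd"; step two turns that into "hvkq".
(Check on "iosqzymwdsi": → "dsiiosqzymw" → "diqm" ✓)

hvkq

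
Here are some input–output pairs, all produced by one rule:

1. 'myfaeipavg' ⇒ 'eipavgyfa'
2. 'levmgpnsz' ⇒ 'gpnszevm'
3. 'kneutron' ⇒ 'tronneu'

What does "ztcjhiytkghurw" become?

hiytkghurwtcj

Each output is the input with this applied: delete the first character, then move the first 3 characters to the end (rotate left by 3).
Working it through for "ztcjhiytkghurw": intermediate "tcjhiytkghurw", final "hiytkghurwtcj".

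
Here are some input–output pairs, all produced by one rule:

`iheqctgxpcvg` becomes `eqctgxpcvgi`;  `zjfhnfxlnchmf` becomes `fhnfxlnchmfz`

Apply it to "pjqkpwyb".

The pattern: move the first 2 characters to the end (rotate left by 2), then delete the last character.
Starting from "pjqkpwyb": after the first operation, "qkpwybpj"; after the second, "qkpwybp".

qkpwybp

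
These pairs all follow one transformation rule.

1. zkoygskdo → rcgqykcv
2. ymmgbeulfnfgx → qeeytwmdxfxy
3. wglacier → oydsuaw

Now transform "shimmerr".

Looking at the pairs, the operation is to shift every letter 8 places backward in the alphabet (wrapping around), then delete the last character.
Working it through for "shimmerr": intermediate "kzaeewjj", final "kzaeewj".

kzaeewj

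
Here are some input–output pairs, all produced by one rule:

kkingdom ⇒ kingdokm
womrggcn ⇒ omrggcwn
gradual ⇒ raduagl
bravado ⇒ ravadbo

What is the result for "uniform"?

niforum

Looking at the pairs, the operation is to swap the first and last characters, then move the first character to the end.
Working it through for "uniform": intermediate "mniforu", final "niforum".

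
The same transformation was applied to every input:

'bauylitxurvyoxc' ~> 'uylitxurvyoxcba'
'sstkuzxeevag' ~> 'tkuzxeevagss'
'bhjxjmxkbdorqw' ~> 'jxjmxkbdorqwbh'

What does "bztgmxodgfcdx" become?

tgmxodgfcdxbz

In each case the input is transformed by: move the first 2 characters to the end (rotate left by 2).
"bztgmxodgfcdx" → "tgmxodgfcdxbz".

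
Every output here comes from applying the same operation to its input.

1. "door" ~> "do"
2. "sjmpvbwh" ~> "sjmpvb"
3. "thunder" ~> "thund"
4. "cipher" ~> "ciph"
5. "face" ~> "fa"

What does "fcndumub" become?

fcndum

Looking at the pairs, the operation is to delete the last 2 characters.
For "fcndumub" the result is "fcndum".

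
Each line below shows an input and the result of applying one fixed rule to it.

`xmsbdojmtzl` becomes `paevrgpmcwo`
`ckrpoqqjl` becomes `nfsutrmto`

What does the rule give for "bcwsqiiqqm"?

fevzlttlpt

The transformation: shift every letter 3 places forward in the alphabet (wrapping around), then swap each adjacent pair of characters (1↔2, 3↔4, ...).
Starting from "bcwsqiiqqm": after the first operation, "efzvtllttp"; after the second, "fevzlttlpt".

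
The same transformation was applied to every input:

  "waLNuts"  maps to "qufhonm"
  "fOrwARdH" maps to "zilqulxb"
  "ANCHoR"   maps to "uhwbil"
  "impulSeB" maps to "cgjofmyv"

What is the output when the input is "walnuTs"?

The rule is to shift every letter 6 places backward in the alphabet (wrapping around), then convert every letter to lowercase.
For "walnuTs", step one produces "qufhoNm"; step two turns that into "qufhonm".

qufhonm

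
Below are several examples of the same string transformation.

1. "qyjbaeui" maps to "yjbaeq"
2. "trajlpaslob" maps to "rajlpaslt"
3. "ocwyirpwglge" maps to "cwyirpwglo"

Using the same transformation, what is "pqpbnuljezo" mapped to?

The rule is to delete the last 2 characters, then move the first character to the end.
Working it through for "pqpbnuljezo": intermediate "pqpbnulje", final "qpbnuljep".

qpbnuljep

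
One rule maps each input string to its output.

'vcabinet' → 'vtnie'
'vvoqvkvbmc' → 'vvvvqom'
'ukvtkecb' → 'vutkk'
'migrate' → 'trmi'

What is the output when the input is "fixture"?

xutr

The rule is to sort the characters into reverse alphabetical order, then delete the last 3 characters.
On "fixture": the first step gives "xutrife", and the second then gives "xutr".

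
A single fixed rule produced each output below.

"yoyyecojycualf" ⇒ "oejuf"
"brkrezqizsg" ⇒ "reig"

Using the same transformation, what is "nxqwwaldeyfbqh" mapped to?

xwdfh

Rule — keep one character in every 3, starting at position 2 (positions 2nd, 5th, 8th, ...).
"nxqwwaldeyfbqh" → "xwdfh".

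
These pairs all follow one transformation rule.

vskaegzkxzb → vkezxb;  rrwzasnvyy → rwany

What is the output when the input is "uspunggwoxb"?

upngob

The transformation: keep every other character starting from the first (positions 1st, 3rd, 5th, ...).
For "uspunggwoxb" the result is "upngob".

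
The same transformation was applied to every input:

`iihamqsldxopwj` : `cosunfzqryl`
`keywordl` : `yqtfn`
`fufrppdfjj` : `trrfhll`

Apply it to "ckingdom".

Each output is the input with this applied: shift every letter 2 places forward in the alphabet (wrapping around), then delete the first 3 characters.
Applying both steps to "ckingdom": "emkpifqo", then "pifqo".
(Check on "iihamqsldxopwj": → "kkjcosunfzqryl" → "cosunfzqryl" ✓)

pifqo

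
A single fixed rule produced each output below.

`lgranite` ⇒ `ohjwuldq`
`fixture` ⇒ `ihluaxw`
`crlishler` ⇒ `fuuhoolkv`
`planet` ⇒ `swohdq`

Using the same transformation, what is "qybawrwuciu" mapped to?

txblefdxzzu

Looking at the pairs, the operation is to take characters alternately from the front and the back (1st, last, 2nd, 2nd-last, ...), then shift every letter 3 places forward in the alphabet (wrapping around).
On "qybawrwuciu": the first step gives "quyibcauwwr", and the second then gives "txblefdxzzu".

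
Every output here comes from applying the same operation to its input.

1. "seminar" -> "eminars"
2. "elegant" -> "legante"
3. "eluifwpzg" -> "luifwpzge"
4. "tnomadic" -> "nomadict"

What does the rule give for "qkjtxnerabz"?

What's happening: move the first character to the end.
"qkjtxnerabz" → "kjtxnerabzq".

kjtxnerabzq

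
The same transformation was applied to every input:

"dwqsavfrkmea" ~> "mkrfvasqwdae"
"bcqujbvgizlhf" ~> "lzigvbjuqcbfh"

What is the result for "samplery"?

Rule — reverse the string, then move the first 2 characters to the end (rotate left by 2).
Doing the same to "samplery": "elpmasyr".

elpmasyr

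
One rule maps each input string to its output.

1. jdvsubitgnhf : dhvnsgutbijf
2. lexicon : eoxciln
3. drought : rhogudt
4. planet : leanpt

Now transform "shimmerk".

In each case the input is transformed by: take characters alternately from the front and the back (1st, last, 2nd, 2nd-last, ...), then move the first 2 characters to the end (rotate left by 2).
Applying both steps to "shimmerk": "skhriemm", then "hriemmsk".

hriemmsk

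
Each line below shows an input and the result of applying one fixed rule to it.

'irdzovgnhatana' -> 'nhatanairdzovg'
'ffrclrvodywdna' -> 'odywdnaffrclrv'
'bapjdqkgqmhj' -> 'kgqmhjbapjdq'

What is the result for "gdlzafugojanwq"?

Each output is the input with this applied: swap the front and back halves of the string.
"gdlzafugojanwq" → "gojanwqgdlzafu".

gojanwqgdlzafu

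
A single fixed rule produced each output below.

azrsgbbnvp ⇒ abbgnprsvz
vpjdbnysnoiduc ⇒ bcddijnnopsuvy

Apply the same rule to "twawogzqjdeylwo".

The pattern: sort the characters into alphabetical order.
On "twawogzqjdeylwo" that produces "adegjlooqtwwwyz".

adegjlooqtwwwyz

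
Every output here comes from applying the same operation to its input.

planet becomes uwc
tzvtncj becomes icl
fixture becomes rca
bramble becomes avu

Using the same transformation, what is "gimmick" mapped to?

Rule — keep every other character starting from the second (positions 2nd, 4th, 6th, ...), then shift every letter 9 places forward in the alphabet (wrapping around).
Applying both steps to "gimmick": "imc", then "rvl".

rvl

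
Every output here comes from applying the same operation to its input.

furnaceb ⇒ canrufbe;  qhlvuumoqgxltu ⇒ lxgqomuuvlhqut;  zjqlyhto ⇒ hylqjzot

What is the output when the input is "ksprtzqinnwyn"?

wnniqztrpskny

Each output is the input with this applied: move the last 2 characters to the front (rotate right by 2), then reverse the string.
Applying that to "ksprtzqinnwyn" gives "wnniqztrpskny".
(Check on "qhlvuumoqgxltu": → "tuqhlvuumoqgxl" → "lxgqomuuvlhqut" ✓)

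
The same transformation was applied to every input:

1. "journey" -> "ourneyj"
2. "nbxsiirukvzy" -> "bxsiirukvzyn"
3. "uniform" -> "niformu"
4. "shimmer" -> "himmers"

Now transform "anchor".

nchora

Looking at the pairs, the operation is to move the first character to the end.
"anchor" → "nchora".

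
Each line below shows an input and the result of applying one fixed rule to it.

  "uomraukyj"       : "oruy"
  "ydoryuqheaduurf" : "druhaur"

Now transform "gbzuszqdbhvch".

buzdhc

The rule is to keep every other character starting from the second (positions 2nd, 4th, 6th, ...).
"gbzuszqdbhvch" → "buzdhc".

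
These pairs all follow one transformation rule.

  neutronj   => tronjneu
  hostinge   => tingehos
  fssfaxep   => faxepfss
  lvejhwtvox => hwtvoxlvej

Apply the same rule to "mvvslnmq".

slnmqmvv

In each case the input is transformed by: move the last character to the front, then swap the front and back halves of the string.
On "mvvslnmq": the first step gives "qmvvslnm", and the second then gives "slnmqmvv".
(Check on "lvejhwtvox": → "xlvejhwtvo" → "hwtvoxlvej" ✓)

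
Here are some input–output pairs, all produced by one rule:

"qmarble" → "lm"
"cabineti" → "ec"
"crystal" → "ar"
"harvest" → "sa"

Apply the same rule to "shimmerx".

es

The pattern: move the first 3 characters to the end (rotate left by 3), then keep one character in every 3, starting at position 3 (positions 3rd, 6th, 9th, ...).
For "shimmerx", step one produces "mmerxshi"; step two turns that into "es".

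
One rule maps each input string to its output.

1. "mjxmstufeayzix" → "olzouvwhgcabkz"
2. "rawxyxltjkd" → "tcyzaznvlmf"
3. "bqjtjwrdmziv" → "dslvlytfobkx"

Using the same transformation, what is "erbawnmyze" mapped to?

Looking at the pairs, the operation is to shift every letter 2 places forward in the alphabet (wrapping around).
"erbawnmyze" → "gtdcypoabg".

gtdcypoabg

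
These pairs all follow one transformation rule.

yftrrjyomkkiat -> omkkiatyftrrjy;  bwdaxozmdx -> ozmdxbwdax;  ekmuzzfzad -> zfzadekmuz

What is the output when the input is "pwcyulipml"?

lipmlpwcyu

Each output is the input with this applied: swap the front and back halves of the string.
On "pwcyulipml" that produces "lipmlpwcyu".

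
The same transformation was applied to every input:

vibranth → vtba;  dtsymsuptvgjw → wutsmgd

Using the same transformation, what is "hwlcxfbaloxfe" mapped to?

What's happening: keep every other character starting from the first (positions 1st, 3rd, 5th, ...), then sort the characters into reverse alphabetical order.
On "hwlcxfbaloxfe": the first step gives "hlxblxe", and the second then gives "xxllheb".

xxllheb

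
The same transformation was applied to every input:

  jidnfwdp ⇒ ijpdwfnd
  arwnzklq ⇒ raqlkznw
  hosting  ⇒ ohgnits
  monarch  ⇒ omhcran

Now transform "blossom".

Looking at the pairs, the operation is to reverse the string, then move the last 2 characters to the front (rotate right by 2).
On "blossom" that produces "lbmosso".

lbmosso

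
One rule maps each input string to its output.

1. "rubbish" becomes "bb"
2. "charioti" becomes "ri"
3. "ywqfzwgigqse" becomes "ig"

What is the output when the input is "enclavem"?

la

The pattern: move the last 3 characters to the front (rotate right by 3), then keep only the last 2 characters.
Starting from "enclavem": after the first operation, "vemencla"; after the second, "la".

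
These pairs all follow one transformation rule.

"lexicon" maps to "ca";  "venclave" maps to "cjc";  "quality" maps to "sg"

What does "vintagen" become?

gyl

The pattern: shift every letter 2 places backward in the alphabet (wrapping around), then keep one character in every 3, starting at position 2 (positions 2nd, 5th, 8th, ...).
Applying that to "vintagen" gives "gyl".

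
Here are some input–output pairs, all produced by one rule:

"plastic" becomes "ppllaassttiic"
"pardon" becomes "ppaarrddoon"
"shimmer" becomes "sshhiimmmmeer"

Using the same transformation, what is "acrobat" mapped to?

The pattern: double every character, then delete the last character.
Applying both steps to "acrobat": "aaccrroobbaatt", then "aaccrroobbaat".

aaccrroobbaat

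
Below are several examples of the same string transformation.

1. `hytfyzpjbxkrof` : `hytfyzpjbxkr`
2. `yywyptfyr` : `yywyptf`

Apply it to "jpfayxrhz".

Rule — delete the last 2 characters.
For "jpfayxrhz" the result is "jpfayxr".

jpfayxr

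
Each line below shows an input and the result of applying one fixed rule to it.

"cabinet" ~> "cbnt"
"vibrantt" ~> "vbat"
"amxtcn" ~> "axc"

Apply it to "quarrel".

qarl

What's happening: keep every other character starting from the first (positions 1st, 3rd, 5th, ...).
Applying that to "quarrel" gives "qarl".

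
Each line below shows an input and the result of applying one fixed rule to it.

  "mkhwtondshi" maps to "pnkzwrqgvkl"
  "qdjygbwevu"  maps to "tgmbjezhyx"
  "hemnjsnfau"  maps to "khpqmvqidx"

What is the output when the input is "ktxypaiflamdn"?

The pattern: shift every letter 3 places forward in the alphabet (wrapping around).
"ktxypaiflamdn" → "nwabsdliodpgq".

nwabsdliodpgq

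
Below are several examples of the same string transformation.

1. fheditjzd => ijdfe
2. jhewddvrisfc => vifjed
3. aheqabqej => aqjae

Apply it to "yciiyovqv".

Rule — keep every other character starting from the first (positions 1st, 3rd, 5th, ...), then move the last 3 characters to the front (rotate right by 3).
On "yciiyovqv": the first step gives "yiyvv", and the second then gives "yvvyi".

yvvyi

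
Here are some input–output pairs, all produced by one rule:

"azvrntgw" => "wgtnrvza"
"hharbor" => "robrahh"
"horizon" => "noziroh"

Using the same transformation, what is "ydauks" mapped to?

What's happening: reverse the string.
Doing the same to "ydauks": "skuady".

skuady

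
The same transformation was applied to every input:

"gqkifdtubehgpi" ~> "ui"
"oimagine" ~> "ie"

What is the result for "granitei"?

The rule is to keep one character in every 3, starting at position 2 (positions 2nd, 5th, 8th, ...), then keep only the vowels.
"granitei" → "rii" → "ii".

ii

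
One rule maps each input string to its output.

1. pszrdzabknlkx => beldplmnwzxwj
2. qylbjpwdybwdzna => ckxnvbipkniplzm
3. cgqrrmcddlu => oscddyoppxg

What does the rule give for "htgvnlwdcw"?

Looking at the pairs, the operation is to shift every letter 12 places forward in the alphabet (wrapping around).
Doing the same to "htgvnlwdcw": "tfshzxipoi".

tfshzxipoi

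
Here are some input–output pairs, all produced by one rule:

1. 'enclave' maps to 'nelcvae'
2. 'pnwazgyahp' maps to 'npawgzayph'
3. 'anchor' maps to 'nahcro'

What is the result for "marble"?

ambrel

What's happening: swap each adjacent pair of characters (1↔2, 3↔4, ...).
For "marble" the result is "ambrel".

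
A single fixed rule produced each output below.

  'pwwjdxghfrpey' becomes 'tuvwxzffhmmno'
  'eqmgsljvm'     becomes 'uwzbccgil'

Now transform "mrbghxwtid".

rtwxychjmn

Rule — sort the characters into alphabetical order, then shift every letter 10 places backward in the alphabet (wrapping around).
"mrbghxwtid" → "bdghimrtwx" → "rtwxychjmn".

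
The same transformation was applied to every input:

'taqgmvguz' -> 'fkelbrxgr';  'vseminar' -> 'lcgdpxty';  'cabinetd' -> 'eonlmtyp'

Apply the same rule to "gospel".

pwrzda

In each case the input is transformed by: shift every letter 11 places forward in the alphabet (wrapping around), then move the last 2 characters to the front (rotate right by 2).
Applying both steps to "gospel": "rzdapw", then "pwrzda".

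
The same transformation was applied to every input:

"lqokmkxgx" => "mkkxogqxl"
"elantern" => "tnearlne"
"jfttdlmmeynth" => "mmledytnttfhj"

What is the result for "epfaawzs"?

Each output is the input with this applied: take characters alternately from the front and the back (1st, last, 2nd, 2nd-last, ...), then reverse the string.
So "epfaawzs" becomes "aawfzpse".

aawfzpse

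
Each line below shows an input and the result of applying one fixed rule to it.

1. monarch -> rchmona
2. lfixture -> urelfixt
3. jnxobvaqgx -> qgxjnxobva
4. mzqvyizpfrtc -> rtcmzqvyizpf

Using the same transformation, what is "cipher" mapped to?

hercip

Each output is the input with this applied: move the last 3 characters to the front (rotate right by 3).
So "cipher" becomes "hercip".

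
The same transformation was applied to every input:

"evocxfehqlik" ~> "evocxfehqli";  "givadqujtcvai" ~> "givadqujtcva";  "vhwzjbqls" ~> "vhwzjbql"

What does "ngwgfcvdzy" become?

Looking at the pairs, the operation is to delete the last character.
For "ngwgfcvdzy" the result is "ngwgfcvdz".

ngwgfcvdz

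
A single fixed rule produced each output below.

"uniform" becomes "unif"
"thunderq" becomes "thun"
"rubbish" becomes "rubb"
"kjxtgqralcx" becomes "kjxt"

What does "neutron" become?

In each case the input is transformed by: keep only the first 4 characters.
For "neutron" the result is "neut".

neut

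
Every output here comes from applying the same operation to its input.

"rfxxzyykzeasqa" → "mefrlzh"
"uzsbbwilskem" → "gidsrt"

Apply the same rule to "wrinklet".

yusa

The transformation: keep every other character starting from the second (positions 2nd, 4th, 6th, ...), then shift every letter 7 places forward in the alphabet (wrapping around).
For "wrinklet", step one produces "rnlt"; step two turns that into "yusa".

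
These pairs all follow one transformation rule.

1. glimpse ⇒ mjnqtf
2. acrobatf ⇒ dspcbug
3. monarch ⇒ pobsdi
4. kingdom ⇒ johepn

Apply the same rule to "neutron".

fvuspo

The rule is to shift every letter 1 place forward in the alphabet (wrapping around), then delete the first character.
Applying both steps to "neutron": "ofvuspo", then "fvuspo".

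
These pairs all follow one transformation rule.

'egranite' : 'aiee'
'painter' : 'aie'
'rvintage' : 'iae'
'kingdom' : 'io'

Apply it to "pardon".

ao

Each output is the input with this applied: move the first character to the end, then keep only the vowels.
"pardon" → "ao".
(Check on "egranite": → "granitee" → "aiee" ✓)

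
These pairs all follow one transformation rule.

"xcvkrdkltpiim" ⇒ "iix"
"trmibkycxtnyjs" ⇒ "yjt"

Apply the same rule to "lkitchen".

hel

The transformation: swap the first and last characters, then keep only the last 3 characters.
"lkitchen" → "nkitchel" → "hel".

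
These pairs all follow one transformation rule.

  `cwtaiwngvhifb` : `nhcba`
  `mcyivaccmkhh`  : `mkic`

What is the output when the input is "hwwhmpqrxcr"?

qhhc

Rule — keep one character in every 3, starting at position 1 (positions 1st, 4th, 7th, ...), then sort the characters into reverse alphabetical order.
For "hwwhmpqrxcr", step one produces "hhqc"; step two turns that into "qhhc".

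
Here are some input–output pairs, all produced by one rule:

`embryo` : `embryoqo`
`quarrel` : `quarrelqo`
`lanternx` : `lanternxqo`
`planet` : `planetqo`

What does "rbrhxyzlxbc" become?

Looking at the pairs, the operation is to append "qo".
On "rbrhxyzlxbc" that produces "rbrhxyzlxbcqo".

rbrhxyzlxbcqo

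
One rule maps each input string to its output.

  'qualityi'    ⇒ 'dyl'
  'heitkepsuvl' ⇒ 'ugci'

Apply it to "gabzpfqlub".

tmdo

The pattern: keep one character in every 3, starting at position 1 (positions 1st, 4th, 7th, ...), then shift every letter 13 places forward in the alphabet (wrapping around) — i.e. ROT13.
For "gabzpfqlub", step one produces "gzqb"; step two turns that into "tmdo".
(Check on "heitkepsuvl": → "htpv" → "ugci" ✓)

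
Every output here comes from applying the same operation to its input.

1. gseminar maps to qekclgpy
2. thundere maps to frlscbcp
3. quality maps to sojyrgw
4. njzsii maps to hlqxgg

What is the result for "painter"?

The rule is to shift every letter 2 places backward in the alphabet (wrapping around), then swap each adjacent pair of characters (1↔2, 3↔4, ...).
"painter" → "nyglrcp" → "ynlgcrp".

ynlgcrp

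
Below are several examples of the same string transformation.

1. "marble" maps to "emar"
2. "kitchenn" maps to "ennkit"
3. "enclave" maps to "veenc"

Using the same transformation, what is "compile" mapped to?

The transformation: move the first 3 characters to the end (rotate left by 3), then delete the first 2 characters.
Starting from "compile": after the first operation, "pilecom"; after the second, "lecom".

lecom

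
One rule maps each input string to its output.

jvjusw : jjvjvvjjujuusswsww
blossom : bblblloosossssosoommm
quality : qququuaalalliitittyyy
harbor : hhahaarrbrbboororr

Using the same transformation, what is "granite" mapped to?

The rule is to repeat every character 3 times, then swap each adjacent pair of characters (1↔2, 3↔4, ...).
Working it through for "granite": intermediate "gggrrraaannniiittteee", final "ggrgrraananniititteee".

ggrgrraananniititteee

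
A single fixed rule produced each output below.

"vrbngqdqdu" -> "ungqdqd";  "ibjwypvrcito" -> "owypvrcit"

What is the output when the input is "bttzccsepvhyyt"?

In each case the input is transformed by: delete the first 3 characters, then move the last character to the front.
Applying both steps to "bttzccsepvhyyt": "zccsepvhyyt", then "tzccsepvhyy".

tzccsepvhyy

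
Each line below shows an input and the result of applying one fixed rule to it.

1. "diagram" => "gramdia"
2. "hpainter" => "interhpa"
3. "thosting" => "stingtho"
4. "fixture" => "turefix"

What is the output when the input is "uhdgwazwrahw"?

What's happening: move the first 3 characters to the end (rotate left by 3).
Applying that to "uhdgwazwrahw" gives "gwazwrahwuhd".

gwazwrahwuhd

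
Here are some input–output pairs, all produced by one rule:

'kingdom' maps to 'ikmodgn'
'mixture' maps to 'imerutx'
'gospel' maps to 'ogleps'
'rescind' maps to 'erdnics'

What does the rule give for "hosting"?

ohgnits

The transformation: move the first 2 characters to the end (rotate left by 2), then reverse the string.
For "hosting", step one produces "stingho"; step two turns that into "ohgnits".
(Check on "kingdom": → "ngdomki" → "ikmodgn" ✓)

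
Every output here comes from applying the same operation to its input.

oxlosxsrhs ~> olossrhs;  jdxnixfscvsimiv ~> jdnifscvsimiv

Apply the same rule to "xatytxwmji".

The rule is to remove every "x".
Applying that to "xatytxwmji" gives "atytwmji".

atytwmji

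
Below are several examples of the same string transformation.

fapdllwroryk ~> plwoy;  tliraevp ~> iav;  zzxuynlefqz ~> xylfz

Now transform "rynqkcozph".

nkop

Looking at the pairs, the operation is to delete the first character, then keep every other character starting from the second (positions 2nd, 4th, 6th, ...).
Starting from "rynqkcozph": after the first operation, "ynqkcozph"; after the second, "nkop".
(Check on "zzxuynlefqz": → "zxuynlefqz" → "xylfz" ✓)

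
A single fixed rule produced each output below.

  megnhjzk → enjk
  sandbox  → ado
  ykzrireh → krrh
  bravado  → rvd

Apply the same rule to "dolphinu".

The transformation: keep every other character starting from the second (positions 2nd, 4th, 6th, ...).
On "dolphinu" that produces "opiu".

opiu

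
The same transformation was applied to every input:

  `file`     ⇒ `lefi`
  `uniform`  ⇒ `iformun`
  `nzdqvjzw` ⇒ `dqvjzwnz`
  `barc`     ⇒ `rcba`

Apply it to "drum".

umdr

The transformation: move the first 2 characters to the end (rotate left by 2).
So "drum" becomes "umdr".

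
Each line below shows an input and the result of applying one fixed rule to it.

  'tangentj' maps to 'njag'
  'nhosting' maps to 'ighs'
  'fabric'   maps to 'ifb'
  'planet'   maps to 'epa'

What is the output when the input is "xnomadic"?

Rule — swap the front and back halves of the string, then keep every other character starting from the second (positions 2nd, 4th, 6th, ...).
So "xnomadic" becomes "dcnm".

dcnm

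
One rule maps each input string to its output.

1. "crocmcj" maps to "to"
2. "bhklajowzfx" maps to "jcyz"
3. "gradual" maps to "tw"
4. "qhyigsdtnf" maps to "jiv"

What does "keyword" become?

gq

The rule is to keep one character in every 3, starting at position 2 (positions 2nd, 5th, 8th, ...), then shift every letter 2 places forward in the alphabet (wrapping around).
For "keyword", step one produces "eo"; step two turns that into "gq".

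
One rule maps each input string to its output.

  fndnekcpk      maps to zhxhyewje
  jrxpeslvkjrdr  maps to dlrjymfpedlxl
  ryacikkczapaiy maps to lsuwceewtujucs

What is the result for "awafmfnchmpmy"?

Rule — shift every letter 6 places backward in the alphabet (wrapping around).
So "awafmfnchmpmy" becomes "uquzgzhwbgjgs".

uquzgzhwbgjgs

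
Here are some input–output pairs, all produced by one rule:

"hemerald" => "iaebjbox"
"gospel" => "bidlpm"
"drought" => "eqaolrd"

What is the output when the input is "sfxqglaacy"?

What's happening: shift every letter 3 places backward in the alphabet (wrapping around), then move the last 2 characters to the front (rotate right by 2).
On "sfxqglaacy": the first step gives "pcundixxzv", and the second then gives "zvpcundixx".

zvpcundixx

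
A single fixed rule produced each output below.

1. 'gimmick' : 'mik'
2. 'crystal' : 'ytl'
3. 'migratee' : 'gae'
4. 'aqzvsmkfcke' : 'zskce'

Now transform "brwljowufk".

wjwf

Each output is the input with this applied: delete the first 2 characters, then keep every other character starting from the first (positions 1st, 3rd, 5th, ...).
For "brwljowufk" the result is "wjwf".
(Check on "aqzvsmkfcke": → "zvsmkfcke" → "zskce" ✓)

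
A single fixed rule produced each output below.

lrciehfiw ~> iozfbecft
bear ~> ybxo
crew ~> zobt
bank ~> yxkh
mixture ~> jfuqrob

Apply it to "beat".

ybxq

The pattern: shift every letter 3 places backward in the alphabet (wrapping around).
For "beat" the result is "ybxq".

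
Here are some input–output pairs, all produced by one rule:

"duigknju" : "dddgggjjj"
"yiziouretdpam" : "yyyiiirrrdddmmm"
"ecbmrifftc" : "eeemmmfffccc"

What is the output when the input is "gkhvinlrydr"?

gggvvvlllddd

In each case the input is transformed by: keep one character in every 3, starting at position 1 (positions 1st, 4th, 7th, ...), then repeat every character 3 times.
For "gkhvinlrydr" the result is "gggvvvlllddd".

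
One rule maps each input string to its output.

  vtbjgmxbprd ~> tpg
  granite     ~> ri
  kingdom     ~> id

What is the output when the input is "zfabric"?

fr

The rule is to take characters alternately from the front and the back (1st, last, 2nd, 2nd-last, ...), then keep one character in every 3, starting at position 3 (positions 3rd, 6th, 9th, ...).
For "zfabric", step one produces "zcfiarb"; step two turns that into "fr".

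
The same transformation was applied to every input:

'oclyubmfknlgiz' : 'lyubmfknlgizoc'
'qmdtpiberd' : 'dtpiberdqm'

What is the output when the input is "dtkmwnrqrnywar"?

The rule is to move the first 2 characters to the end (rotate left by 2).
So "dtkmwnrqrnywar" becomes "kmwnrqrnywardt".

kmwnrqrnywardt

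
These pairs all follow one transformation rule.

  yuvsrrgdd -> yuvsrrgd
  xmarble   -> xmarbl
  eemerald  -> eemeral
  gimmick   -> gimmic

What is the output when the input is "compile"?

The transformation: delete the last character.
For "compile" the result is "compil".

compil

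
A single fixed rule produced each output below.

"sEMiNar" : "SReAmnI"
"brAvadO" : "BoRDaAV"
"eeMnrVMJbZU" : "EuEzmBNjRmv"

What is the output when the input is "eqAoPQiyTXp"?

EPQxatOYpIq

Rule — take characters alternately from the front and the back (1st, last, 2nd, 2nd-last, ...), then flip the case of every letter.
Starting from "eqAoPQiyTXp": after the first operation, "epqXAToyPiQ"; after the second, "EPQxatOYpIq".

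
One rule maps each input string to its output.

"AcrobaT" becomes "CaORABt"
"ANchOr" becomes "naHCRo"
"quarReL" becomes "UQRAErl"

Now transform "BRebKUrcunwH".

rbBEukCRNUhW

Looking at the pairs, the operation is to swap each adjacent pair of characters (1↔2, 3↔4, ...), then flip the case of every letter.
For "BRebKUrcunwH", step one produces "RBbeUKcrnuHw"; step two turns that into "rbBEukCRNUhW".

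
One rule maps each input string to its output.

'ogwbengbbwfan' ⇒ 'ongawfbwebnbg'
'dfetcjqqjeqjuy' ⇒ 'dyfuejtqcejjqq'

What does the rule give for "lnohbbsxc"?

lcnxoshbb

The rule is to take characters alternately from the front and the back (1st, last, 2nd, 2nd-last, ...).
So "lnohbbsxc" becomes "lcnxoshbb".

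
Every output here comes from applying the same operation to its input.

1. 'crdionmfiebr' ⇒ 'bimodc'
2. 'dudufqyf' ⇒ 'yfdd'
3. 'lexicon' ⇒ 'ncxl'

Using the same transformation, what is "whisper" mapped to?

What's happening: keep every other character starting from the first (positions 1st, 3rd, 5th, ...), then reverse the string.
Working it through for "whisper": intermediate "wipr", final "rpiw".

rpiw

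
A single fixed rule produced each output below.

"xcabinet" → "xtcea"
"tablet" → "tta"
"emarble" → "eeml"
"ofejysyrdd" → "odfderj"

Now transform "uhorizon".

What's happening: take characters alternately from the front and the back (1st, last, 2nd, 2nd-last, ...), then delete the last 3 characters.
On "uhorizon": the first step gives "unhoozri", and the second then gives "unhoo".

unhoo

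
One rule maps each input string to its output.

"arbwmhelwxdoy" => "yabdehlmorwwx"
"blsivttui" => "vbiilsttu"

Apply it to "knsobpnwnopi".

The rule is to sort the characters into alphabetical order, then move the last character to the front.
On "knsobpnwnopi": the first step gives "biknnnooppsw", and the second then gives "wbiknnnoopps".

wbiknnnoopps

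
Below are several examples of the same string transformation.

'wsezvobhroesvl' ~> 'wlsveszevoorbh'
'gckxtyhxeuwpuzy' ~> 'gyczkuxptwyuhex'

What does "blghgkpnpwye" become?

Rule — take characters alternately from the front and the back (1st, last, 2nd, 2nd-last, ...).
"blghgkpnpwye" → "belygwhpgnkp".

belygwhpgnkp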